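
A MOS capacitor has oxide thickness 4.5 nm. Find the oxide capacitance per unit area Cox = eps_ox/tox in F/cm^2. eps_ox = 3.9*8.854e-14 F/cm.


Step 1: eps_ox = 3.9 * 8.854e-14 = 3.45306e-13 F/cm
Step 2: tox in cm = 4.5 nm * 1e-7 = 4.5000e-07 cm
Step 3: Cox = 3.45306e-13 / 4.5000e-07 = 7.67e-07 F/cm^2

7.67e-07


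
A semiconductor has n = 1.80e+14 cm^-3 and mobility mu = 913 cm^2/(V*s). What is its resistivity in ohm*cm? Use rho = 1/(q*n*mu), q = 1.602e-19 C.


Step 1: sigma = q * n * mu = 1.602e-19 * 1.80e+14 * 913 = 2.63273e-02 S/cm
Step 2: rho = 1 / sigma = 1 / 2.63273e-02 = 37.98 ohm*cm

37.98


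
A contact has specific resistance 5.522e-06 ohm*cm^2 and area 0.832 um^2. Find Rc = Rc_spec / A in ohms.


Step 1: Convert area to cm^2: 0.832 um^2 = 8.3200e-09 cm^2
Step 2: Rc = Rc_spec / A = 5.522e-06 / 8.3200e-09
Step 3: Rc = 6.64e+02 ohms

6.64e+02


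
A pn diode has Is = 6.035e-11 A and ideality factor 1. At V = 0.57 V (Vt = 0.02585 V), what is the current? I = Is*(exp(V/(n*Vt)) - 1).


Step 1: V/(n*Vt) = 0.57/(1*0.02585) = 22.0503
Step 2: exp(22.0503) = 3.7698e+09
Step 3: I = 6.035e-11 * (3.7698e+09 - 1) = 2.28e-01 A

2.28e-01


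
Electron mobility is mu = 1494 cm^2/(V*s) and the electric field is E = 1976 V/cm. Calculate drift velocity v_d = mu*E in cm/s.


Step 1: v_d = mu * E
Step 2: v_d = 1494 * 1976 = 2952144
Step 3: v_d = 2.95e+06 cm/s

2.95e+06


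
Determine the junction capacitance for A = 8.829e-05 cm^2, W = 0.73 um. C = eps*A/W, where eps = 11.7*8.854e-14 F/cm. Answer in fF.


Step 1: eps_Si = 11.7 * 8.854e-14 = 1.035918e-12 F/cm
Step 2: W in cm = 0.73 * 1e-4 = 7.30e-05 cm
Step 3: C = 1.035918e-12 * 8.829e-05 / 7.30e-05 = 1.252893e-12 F
Step 4: C = 1252.89 fF

1252.89


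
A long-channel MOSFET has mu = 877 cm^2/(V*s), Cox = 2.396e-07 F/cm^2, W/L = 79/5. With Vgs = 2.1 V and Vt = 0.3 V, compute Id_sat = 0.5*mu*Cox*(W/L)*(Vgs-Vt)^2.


Step 1: Overdrive voltage Vov = Vgs - Vt = 2.1 - 0.3 = 1.8 V
Step 2: W/L = 79/5 = 15.8
Step 3: Id = 0.5 * 877 * 2.396e-07 * 15.8 * 1.8^2
Step 4: Id = 5.38e-03 A

5.38e-03


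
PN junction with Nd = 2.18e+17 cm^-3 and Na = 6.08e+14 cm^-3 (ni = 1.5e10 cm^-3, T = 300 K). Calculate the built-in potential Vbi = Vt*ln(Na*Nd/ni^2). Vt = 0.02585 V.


Step 1: Compute Na*Nd/ni^2 = 6.08e+14 * 2.18e+17 / (1.5e10)^2 = 5.8908e+11
Step 2: ln(5.8908e+11) = 27.1018
Step 3: Vbi = 0.02585 * 27.1018 = 0.701 V

0.701


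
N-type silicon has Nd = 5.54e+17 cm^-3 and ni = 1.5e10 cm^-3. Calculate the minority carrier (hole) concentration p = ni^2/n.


Step 1: Since Nd >> ni, n ≈ Nd = 5.54e+17 cm^-3
Step 2: p = ni^2 / n = (1.5e10)^2 / 5.54e+17
Step 3: p = 2.25e20 / 5.54e+17 = 4.06e+02 cm^-3

4.06e+02


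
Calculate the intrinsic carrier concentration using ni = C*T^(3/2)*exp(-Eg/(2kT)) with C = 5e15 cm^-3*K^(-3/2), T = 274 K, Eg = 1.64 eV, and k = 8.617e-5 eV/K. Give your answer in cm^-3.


Step 1: Compute kT = 8.617e-5 * 274 = 0.02361058 eV
Step 2: Exponent = -Eg/(2kT) = -1.64/(2*0.02361058) = -34.73019
Step 3: T^(3/2) = 274^1.5 = 4535.51
Step 4: ni = 5e15 * 4535.51 * exp(-34.73019) = 1.87e+04 cm^-3

1.87e+04


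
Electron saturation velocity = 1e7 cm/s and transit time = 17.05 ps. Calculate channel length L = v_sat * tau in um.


Step 1: tau in seconds = 17.05 ps * 1e-12 = 1.7050e-11 s
Step 2: L = v_sat * tau = 1e7 * 1.7050e-11 = 1.7050e-04 cm
Step 3: L in um = 1.7050e-04 * 1e4 = 1.705 um

1.705


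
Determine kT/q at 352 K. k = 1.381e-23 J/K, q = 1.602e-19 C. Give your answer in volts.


Step 1: kT = 1.381e-23 * 352 = 4.86112e-21 J
Step 2: Vt = kT/q = 4.86112e-21 / 1.602e-19
Step 3: Vt = 0.03034 V

0.03034


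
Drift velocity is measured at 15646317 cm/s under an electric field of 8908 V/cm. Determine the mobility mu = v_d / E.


Step 1: mu = v_d / E
Step 2: mu = 15646317 / 8908
Step 3: mu = 1756.43 cm^2/(V*s)

1756.43


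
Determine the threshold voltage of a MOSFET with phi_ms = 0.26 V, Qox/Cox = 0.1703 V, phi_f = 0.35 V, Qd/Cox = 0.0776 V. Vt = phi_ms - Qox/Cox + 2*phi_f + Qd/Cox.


Step 1: Vt = phi_ms - Qox/Cox + 2*phi_f + Qd/Cox
Step 2: Vt = 0.26 - 0.1703 + 2*0.35 + 0.0776
Step 3: Vt = 0.26 - 0.1703 + 0.7 + 0.0776
Step 4: Vt = 0.8673 V

0.8673


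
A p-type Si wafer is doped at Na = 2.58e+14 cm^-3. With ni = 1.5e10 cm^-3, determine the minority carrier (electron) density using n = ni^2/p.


Step 1: Majority hole concentration p ≈ Na = 2.58e+14 cm^-3
Step 2: n = ni^2 / Na = (1.5e10)^2 / 2.58e+14
Step 3: n = 8.72e+05 cm^-3

8.72e+05


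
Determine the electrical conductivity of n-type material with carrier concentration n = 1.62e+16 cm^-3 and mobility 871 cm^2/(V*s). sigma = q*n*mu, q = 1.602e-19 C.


Step 1: sigma = q * n * mu
Step 2: sigma = 1.602e-19 * 1.62e+16 * 871
Step 3: sigma = 2.260e+00 S/cm

2.260e+00


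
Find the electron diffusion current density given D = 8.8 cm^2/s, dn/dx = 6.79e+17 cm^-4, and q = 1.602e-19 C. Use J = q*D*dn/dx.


Step 1: J = q * D * (dn/dx)
Step 2: J = 1.602e-19 * 8.8 * 6.79e+17
Step 3: J = 9.57e-01 A/cm^2

9.57e-01


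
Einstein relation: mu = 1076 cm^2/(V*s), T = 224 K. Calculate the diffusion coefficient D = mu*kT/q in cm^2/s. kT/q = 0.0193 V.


Step 1: D = mu * (kT/q)
Step 2: D = 1076 * 0.0193
Step 3: D = 20.77 cm^2/s

20.77


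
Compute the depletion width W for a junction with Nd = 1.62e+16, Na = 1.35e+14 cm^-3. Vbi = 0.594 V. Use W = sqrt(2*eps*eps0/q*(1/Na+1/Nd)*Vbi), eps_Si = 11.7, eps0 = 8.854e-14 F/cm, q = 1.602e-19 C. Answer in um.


Step 1: 1/Na + 1/Nd = 1/1.35e+14 + 1/1.62e+16 = 7.46914e-15
Step 2: 2*eps*eps0/q = 2*11.7*8.854e-14/1.602e-19 = 1.293281e+07
Step 3: W^2 = 1.293281e+07 * 7.46914e-15 * 0.594 = 5.73786e-08
Step 4: W = sqrt(5.73786e-08) = 2.395e-04 cm = 2.395 um

2.395


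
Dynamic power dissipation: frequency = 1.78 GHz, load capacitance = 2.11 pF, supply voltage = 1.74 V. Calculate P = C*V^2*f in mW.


Step 1: V^2 = 1.74^2 = 3.0276 V^2
Step 2: P = C*V^2*f = 2.11e-12 F * 3.0276 * 1.78e9 Hz
Step 3: P = 1.137106008e-02 W
Step 4: P = 11.371 mW

11.371


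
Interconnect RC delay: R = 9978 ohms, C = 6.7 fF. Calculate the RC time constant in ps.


Step 1: tau = R * C
Step 2: tau = 9978 * 6.7 fF = 9978 * 6.7e-15 F
Step 3: tau = 6.68526e-11 s = 66.8526 ps

66.8526


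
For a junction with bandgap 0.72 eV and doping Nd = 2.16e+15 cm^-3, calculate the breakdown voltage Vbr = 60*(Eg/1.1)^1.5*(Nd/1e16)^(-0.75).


Step 1: Eg/1.1 = 0.72/1.1 = 0.654545
Step 2: (Eg/1.1)^1.5 = 0.654545^1.5 = 0.529553
Step 3: (Nd/1e16)^(-0.75) = (0.216)^(-0.75) = 3.156165
Step 4: Vbr = 60 * 0.529553 * 3.156165 = 100.3 V

100.3


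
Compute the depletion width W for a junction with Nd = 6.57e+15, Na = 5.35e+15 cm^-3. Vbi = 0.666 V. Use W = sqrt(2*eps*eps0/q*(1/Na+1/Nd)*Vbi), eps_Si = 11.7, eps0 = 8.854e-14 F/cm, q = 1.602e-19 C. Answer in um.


Step 1: 1/Na + 1/Nd = 1/5.35e+15 + 1/6.57e+15 = 3.39123e-16
Step 2: 2*eps*eps0/q = 2*11.7*8.854e-14/1.602e-19 = 1.293281e+07
Step 3: W^2 = 1.293281e+07 * 3.39123e-16 * 0.666 = 2.92095e-09
Step 4: W = sqrt(2.92095e-09) = 5.405e-05 cm = 0.5405 um

0.5405


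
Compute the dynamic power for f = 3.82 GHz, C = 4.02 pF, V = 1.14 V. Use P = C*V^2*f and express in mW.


Step 1: V^2 = 1.14^2 = 1.2996 V^2
Step 2: P = C*V^2*f = 4.02e-12 F * 1.2996 * 3.82e9 Hz
Step 3: P = 1.995717744e-02 W
Step 4: P = 19.957 mW

19.957


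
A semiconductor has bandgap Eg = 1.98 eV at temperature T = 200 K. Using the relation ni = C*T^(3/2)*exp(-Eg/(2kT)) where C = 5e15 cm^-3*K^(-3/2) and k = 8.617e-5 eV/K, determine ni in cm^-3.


Step 1: Compute kT = 8.617e-5 * 200 = 0.017234 eV
Step 2: Exponent = -Eg/(2kT) = -1.98/(2*0.017234) = -57.44459
Step 3: T^(3/2) = 200^1.5 = 2828.43
Step 4: ni = 5e15 * 2828.43 * exp(-57.44459) = 1.59e-06 cm^-3

1.59e-06


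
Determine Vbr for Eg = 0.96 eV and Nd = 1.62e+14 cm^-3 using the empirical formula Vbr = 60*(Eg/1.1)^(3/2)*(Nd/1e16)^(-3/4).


Step 1: Eg/1.1 = 0.96/1.1 = 0.872727
Step 2: (Eg/1.1)^1.5 = 0.872727^1.5 = 0.815300
Step 3: (Nd/1e16)^(-0.75) = (0.0162)^(-0.75) = 22.022354
Step 4: Vbr = 60 * 0.815300 * 22.022354 = 1077.3 V

1077.3


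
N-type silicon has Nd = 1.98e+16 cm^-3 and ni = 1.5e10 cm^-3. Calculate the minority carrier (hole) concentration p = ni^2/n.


Step 1: Since Nd >> ni, n ≈ Nd = 1.98e+16 cm^-3
Step 2: p = ni^2 / n = (1.5e10)^2 / 1.98e+16
Step 3: p = 2.25e20 / 1.98e+16 = 1.14e+04 cm^-3

1.14e+04


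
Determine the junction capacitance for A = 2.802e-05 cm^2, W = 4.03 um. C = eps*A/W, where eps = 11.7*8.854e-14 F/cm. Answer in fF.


Step 1: eps_Si = 11.7 * 8.854e-14 = 1.035918e-12 F/cm
Step 2: W in cm = 4.03 * 1e-4 = 4.03e-04 cm
Step 3: C = 1.035918e-12 * 2.802e-05 / 4.03e-04 = 7.202586e-14 F
Step 4: C = 72.03 fF

72.03


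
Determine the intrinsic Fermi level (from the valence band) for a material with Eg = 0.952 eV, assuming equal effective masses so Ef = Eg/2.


Step 1: For an intrinsic semiconductor, the Fermi level sits at midgap.
Step 2: Ef = Eg / 2 = 0.952 / 2 = 0.476 eV

0.476


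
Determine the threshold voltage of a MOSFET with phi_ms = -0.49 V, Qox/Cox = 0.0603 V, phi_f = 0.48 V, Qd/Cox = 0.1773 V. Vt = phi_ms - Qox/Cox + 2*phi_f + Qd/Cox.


Step 1: Vt = phi_ms - Qox/Cox + 2*phi_f + Qd/Cox
Step 2: Vt = -0.49 - 0.0603 + 2*0.48 + 0.1773
Step 3: Vt = -0.49 - 0.0603 + 0.96 + 0.1773
Step 4: Vt = 0.587 V

0.587


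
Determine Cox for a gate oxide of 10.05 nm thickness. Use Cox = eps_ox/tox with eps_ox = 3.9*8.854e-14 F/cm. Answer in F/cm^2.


Step 1: eps_ox = 3.9 * 8.854e-14 = 3.45306e-13 F/cm
Step 2: tox in cm = 10.05 nm * 1e-7 = 1.0050e-06 cm
Step 3: Cox = 3.45306e-13 / 1.0050e-06 = 3.44e-07 F/cm^2

3.44e-07


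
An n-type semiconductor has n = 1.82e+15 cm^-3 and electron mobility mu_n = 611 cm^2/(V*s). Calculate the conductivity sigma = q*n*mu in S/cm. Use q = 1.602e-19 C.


Step 1: sigma = q * n * mu
Step 2: sigma = 1.602e-19 * 1.82e+15 * 611
Step 3: sigma = 1.781e-01 S/cm

1.781e-01


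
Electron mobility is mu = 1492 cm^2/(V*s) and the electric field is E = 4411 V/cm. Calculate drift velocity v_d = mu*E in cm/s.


Step 1: v_d = mu * E
Step 2: v_d = 1492 * 4411 = 6581212
Step 3: v_d = 6.58e+06 cm/s

6.58e+06


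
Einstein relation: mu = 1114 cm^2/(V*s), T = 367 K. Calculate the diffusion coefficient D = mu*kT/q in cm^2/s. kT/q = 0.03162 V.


Step 1: D = mu * (kT/q)
Step 2: D = 1114 * 0.03162
Step 3: D = 35.22 cm^2/s

35.22


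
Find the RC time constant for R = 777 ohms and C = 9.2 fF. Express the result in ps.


Step 1: tau = R * C
Step 2: tau = 777 * 9.2 fF = 777 * 9.2e-15 F
Step 3: tau = 7.1484e-12 s = 7.1484 ps

7.1484


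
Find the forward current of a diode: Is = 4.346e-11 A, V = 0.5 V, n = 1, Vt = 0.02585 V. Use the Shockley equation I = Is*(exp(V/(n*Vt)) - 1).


Step 1: V/(n*Vt) = 0.5/(1*0.02585) = 19.3424
Step 2: exp(19.3424) = 2.5136e+08
Step 3: I = 4.346e-11 * (2.5136e+08 - 1) = 1.09e-02 A

1.09e-02


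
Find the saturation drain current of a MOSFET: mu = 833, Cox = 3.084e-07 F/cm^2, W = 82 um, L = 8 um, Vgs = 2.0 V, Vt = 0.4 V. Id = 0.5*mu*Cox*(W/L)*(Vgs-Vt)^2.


Step 1: Overdrive voltage Vov = Vgs - Vt = 2.0 - 0.4 = 1.6 V
Step 2: W/L = 82/8 = 10.25
Step 3: Id = 0.5 * 833 * 3.084e-07 * 10.25 * 1.6^2
Step 4: Id = 3.37e-03 A

3.37e-03


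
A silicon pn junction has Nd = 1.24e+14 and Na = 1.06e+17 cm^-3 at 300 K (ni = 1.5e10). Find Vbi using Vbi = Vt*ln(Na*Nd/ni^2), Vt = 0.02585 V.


Step 1: Compute Na*Nd/ni^2 = 1.06e+17 * 1.24e+14 / (1.5e10)^2 = 5.8418e+10
Step 2: ln(5.8418e+10) = 24.7909
Step 3: Vbi = 0.02585 * 24.7909 = 0.641 V

0.641


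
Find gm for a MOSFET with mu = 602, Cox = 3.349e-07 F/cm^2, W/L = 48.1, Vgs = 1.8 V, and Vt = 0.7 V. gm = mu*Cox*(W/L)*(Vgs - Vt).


Step 1: Vov = Vgs - Vt = 1.8 - 0.7 = 1.1 V
Step 2: gm = mu * Cox * (W/L) * Vov
Step 3: gm = 602 * 3.349e-07 * 48.1 * 1.1 = 1.07e-02 S

1.07e-02


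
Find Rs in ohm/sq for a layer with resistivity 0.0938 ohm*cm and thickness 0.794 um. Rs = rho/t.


Step 1: Convert thickness to cm: t = 0.794 um = 7.9400e-05 cm
Step 2: Rs = rho / t = 0.0938 / 7.9400e-05
Step 3: Rs = 1181.4 ohm/sq

1181.4


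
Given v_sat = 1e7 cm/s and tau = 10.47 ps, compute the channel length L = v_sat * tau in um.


Step 1: tau in seconds = 10.47 ps * 1e-12 = 1.0470e-11 s
Step 2: L = v_sat * tau = 1e7 * 1.0470e-11 = 1.0470e-04 cm
Step 3: L in um = 1.0470e-04 * 1e4 = 1.047 um

1.047


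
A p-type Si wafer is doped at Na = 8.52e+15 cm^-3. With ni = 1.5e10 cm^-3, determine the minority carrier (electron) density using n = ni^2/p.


Step 1: Majority hole concentration p ≈ Na = 8.52e+15 cm^-3
Step 2: n = ni^2 / Na = (1.5e10)^2 / 8.52e+15
Step 3: n = 2.64e+04 cm^-3

2.64e+04


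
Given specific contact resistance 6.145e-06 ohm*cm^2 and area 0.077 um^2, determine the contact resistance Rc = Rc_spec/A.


Step 1: Convert area to cm^2: 0.077 um^2 = 7.7000e-10 cm^2
Step 2: Rc = Rc_spec / A = 6.145e-06 / 7.7000e-10
Step 3: Rc = 7.98e+03 ohms

7.98e+03


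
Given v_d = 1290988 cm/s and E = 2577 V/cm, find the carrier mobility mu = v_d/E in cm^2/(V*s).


Step 1: mu = v_d / E
Step 2: mu = 1290988 / 2577
Step 3: mu = 500.97 cm^2/(V*s)

500.97


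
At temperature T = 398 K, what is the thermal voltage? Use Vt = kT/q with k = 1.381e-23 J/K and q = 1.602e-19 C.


Step 1: kT = 1.381e-23 * 398 = 5.49638e-21 J
Step 2: Vt = kT/q = 5.49638e-21 / 1.602e-19
Step 3: Vt = 0.03431 V

0.03431


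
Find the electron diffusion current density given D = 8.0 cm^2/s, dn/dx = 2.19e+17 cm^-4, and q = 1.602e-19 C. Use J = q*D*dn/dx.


Step 1: J = q * D * (dn/dx)
Step 2: J = 1.602e-19 * 8.0 * 2.19e+17
Step 3: J = 2.81e-01 A/cm^2

2.81e-01


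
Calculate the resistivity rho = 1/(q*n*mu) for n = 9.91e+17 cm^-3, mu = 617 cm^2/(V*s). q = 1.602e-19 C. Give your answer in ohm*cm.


Step 1: sigma = q * n * mu = 1.602e-19 * 9.91e+17 * 617 = 9.79538e+01 S/cm
Step 2: rho = 1 / sigma = 1 / 9.79538e+01 = 0.01021 ohm*cm

0.01021


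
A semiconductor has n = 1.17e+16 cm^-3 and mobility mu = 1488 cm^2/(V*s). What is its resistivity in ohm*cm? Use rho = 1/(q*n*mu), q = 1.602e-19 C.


Step 1: sigma = q * n * mu = 1.602e-19 * 1.17e+16 * 1488 = 2.78902e+00 S/cm
Step 2: rho = 1 / sigma = 1 / 2.78902e+00 = 0.3585 ohm*cm

0.3585


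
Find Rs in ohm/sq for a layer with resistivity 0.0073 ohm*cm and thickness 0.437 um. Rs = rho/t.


Step 1: Convert thickness to cm: t = 0.437 um = 4.3700e-05 cm
Step 2: Rs = rho / t = 0.0073 / 4.3700e-05
Step 3: Rs = 167.0 ohm/sq

167.0


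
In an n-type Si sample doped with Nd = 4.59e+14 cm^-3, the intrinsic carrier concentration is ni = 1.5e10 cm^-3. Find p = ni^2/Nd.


Step 1: Since Nd >> ni, n ≈ Nd = 4.59e+14 cm^-3
Step 2: p = ni^2 / n = (1.5e10)^2 / 4.59e+14
Step 3: p = 2.25e20 / 4.59e+14 = 4.90e+05 cm^-3

4.90e+05


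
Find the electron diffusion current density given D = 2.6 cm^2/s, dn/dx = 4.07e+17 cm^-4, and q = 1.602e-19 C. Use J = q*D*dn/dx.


Step 1: J = q * D * (dn/dx)
Step 2: J = 1.602e-19 * 2.6 * 4.07e+17
Step 3: J = 1.70e-01 A/cm^2

1.70e-01


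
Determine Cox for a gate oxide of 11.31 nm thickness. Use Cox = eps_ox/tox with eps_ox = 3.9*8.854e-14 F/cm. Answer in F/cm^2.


Step 1: eps_ox = 3.9 * 8.854e-14 = 3.45306e-13 F/cm
Step 2: tox in cm = 11.31 nm * 1e-7 = 1.1310e-06 cm
Step 3: Cox = 3.45306e-13 / 1.1310e-06 = 3.05e-07 F/cm^2

3.05e-07


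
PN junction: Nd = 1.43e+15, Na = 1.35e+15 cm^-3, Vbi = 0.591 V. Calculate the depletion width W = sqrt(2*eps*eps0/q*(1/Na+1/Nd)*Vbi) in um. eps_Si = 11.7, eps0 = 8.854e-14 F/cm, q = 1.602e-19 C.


Step 1: 1/Na + 1/Nd = 1/1.35e+15 + 1/1.43e+15 = 1.44004e-15
Step 2: 2*eps*eps0/q = 2*11.7*8.854e-14/1.602e-19 = 1.293281e+07
Step 3: W^2 = 1.293281e+07 * 1.44004e-15 * 0.591 = 1.10066e-08
Step 4: W = sqrt(1.10066e-08) = 1.049e-04 cm = 1.049 um

1.049


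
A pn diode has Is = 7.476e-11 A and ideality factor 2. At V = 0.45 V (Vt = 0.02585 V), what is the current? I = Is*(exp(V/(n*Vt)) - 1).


Step 1: V/(n*Vt) = 0.45/(2*0.02585) = 8.7041
Step 2: exp(8.7041) = 6.0276e+03
Step 3: I = 7.476e-11 * (6.0276e+03 - 1) = 4.51e-07 A

4.51e-07


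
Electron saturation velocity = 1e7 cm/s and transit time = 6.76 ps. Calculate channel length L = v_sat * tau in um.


Step 1: tau in seconds = 6.76 ps * 1e-12 = 6.7600e-12 s
Step 2: L = v_sat * tau = 1e7 * 6.7600e-12 = 6.7600e-05 cm
Step 3: L in um = 6.7600e-05 * 1e4 = 0.676 um

0.676


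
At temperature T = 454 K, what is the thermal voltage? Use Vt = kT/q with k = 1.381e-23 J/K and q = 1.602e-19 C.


Step 1: kT = 1.381e-23 * 454 = 6.26974e-21 J
Step 2: Vt = kT/q = 6.26974e-21 / 1.602e-19
Step 3: Vt = 0.03914 V

0.03914


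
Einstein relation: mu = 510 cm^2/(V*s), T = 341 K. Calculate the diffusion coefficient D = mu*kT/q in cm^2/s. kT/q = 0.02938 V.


Step 1: D = mu * (kT/q)
Step 2: D = 510 * 0.02938
Step 3: D = 14.98 cm^2/s

14.98


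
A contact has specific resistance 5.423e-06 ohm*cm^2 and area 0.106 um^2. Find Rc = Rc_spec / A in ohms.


Step 1: Convert area to cm^2: 0.106 um^2 = 1.0600e-09 cm^2
Step 2: Rc = Rc_spec / A = 5.423e-06 / 1.0600e-09
Step 3: Rc = 5.12e+03 ohms

5.12e+03


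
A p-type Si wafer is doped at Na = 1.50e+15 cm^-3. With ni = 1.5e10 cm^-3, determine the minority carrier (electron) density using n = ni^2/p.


Step 1: Majority hole concentration p ≈ Na = 1.50e+15 cm^-3
Step 2: n = ni^2 / Na = (1.5e10)^2 / 1.50e+15
Step 3: n = 1.50e+05 cm^-3

1.50e+05


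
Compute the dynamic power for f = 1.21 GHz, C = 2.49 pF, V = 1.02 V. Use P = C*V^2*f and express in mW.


Step 1: V^2 = 1.02^2 = 1.0404 V^2
Step 2: P = C*V^2*f = 2.49e-12 F * 1.0404 * 1.21e9 Hz
Step 3: P = 3.13462116e-03 W
Step 4: P = 3.135 mW

3.135


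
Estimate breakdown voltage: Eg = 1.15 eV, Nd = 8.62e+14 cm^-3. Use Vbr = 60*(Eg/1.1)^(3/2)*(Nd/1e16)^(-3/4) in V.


Step 1: Eg/1.1 = 1.15/1.1 = 1.045455
Step 2: (Eg/1.1)^1.5 = 1.045455^1.5 = 1.068952
Step 3: (Nd/1e16)^(-0.75) = (0.0862)^(-0.75) = 6.285930
Step 4: Vbr = 60 * 1.068952 * 6.285930 = 403.2 V

403.2


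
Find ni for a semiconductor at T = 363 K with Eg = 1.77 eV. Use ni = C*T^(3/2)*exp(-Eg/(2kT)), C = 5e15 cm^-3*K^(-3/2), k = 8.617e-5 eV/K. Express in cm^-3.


Step 1: Compute kT = 8.617e-5 * 363 = 0.03127971 eV
Step 2: Exponent = -Eg/(2kT) = -1.77/(2*0.03127971) = -28.29310
Step 3: T^(3/2) = 363^1.5 = 6916.08
Step 4: ni = 5e15 * 6916.08 * exp(-28.29310) = 1.78e+07 cm^-3

1.78e+07


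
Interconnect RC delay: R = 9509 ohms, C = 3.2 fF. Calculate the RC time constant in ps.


Step 1: tau = R * C
Step 2: tau = 9509 * 3.2 fF = 9509 * 3.2e-15 F
Step 3: tau = 3.04288e-11 s = 30.4288 ps

30.4288


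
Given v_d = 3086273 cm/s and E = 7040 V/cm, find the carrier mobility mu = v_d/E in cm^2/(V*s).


Step 1: mu = v_d / E
Step 2: mu = 3086273 / 7040
Step 3: mu = 438.39 cm^2/(V*s)

438.39


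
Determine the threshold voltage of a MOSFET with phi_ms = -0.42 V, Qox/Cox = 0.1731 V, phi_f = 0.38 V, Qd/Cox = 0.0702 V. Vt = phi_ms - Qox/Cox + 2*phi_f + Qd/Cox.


Step 1: Vt = phi_ms - Qox/Cox + 2*phi_f + Qd/Cox
Step 2: Vt = -0.42 - 0.1731 + 2*0.38 + 0.0702
Step 3: Vt = -0.42 - 0.1731 + 0.76 + 0.0702
Step 4: Vt = 0.2371 V

0.2371


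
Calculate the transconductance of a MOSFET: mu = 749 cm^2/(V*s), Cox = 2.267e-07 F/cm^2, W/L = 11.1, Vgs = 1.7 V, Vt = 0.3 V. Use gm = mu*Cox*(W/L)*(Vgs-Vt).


Step 1: Vov = Vgs - Vt = 1.7 - 0.3 = 1.4 V
Step 2: gm = mu * Cox * (W/L) * Vov
Step 3: gm = 749 * 2.267e-07 * 11.1 * 1.4 = 2.64e-03 S

2.64e-03


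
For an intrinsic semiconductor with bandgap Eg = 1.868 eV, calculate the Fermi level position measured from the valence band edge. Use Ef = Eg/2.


Step 1: For an intrinsic semiconductor, the Fermi level sits at midgap.
Step 2: Ef = Eg / 2 = 1.868 / 2 = 0.934 eV

0.934


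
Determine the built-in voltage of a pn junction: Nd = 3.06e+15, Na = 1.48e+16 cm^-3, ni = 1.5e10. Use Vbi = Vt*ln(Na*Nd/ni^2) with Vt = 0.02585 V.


Step 1: Compute Na*Nd/ni^2 = 1.48e+16 * 3.06e+15 / (1.5e10)^2 = 2.0128e+11
Step 2: ln(2.0128e+11) = 26.0280
Step 3: Vbi = 0.02585 * 26.0280 = 0.673 V

0.673


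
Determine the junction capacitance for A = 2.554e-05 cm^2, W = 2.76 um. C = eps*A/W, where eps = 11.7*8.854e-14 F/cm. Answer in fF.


Step 1: eps_Si = 11.7 * 8.854e-14 = 1.035918e-12 F/cm
Step 2: W in cm = 2.76 * 1e-4 = 2.76e-04 cm
Step 3: C = 1.035918e-12 * 2.554e-05 / 2.76e-04 = 9.585995e-14 F
Step 4: C = 95.86 fF

95.86


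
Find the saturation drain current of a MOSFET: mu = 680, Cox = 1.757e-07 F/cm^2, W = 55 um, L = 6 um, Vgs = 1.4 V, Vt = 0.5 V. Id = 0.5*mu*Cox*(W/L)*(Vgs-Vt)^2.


Step 1: Overdrive voltage Vov = Vgs - Vt = 1.4 - 0.5 = 0.9 V
Step 2: W/L = 55/6 = 9.16667
Step 3: Id = 0.5 * 680 * 1.757e-07 * 9.16667 * 0.9^2
Step 4: Id = 4.44e-04 A

4.44e-04


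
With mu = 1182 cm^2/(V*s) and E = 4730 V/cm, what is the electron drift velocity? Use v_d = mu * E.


Step 1: v_d = mu * E
Step 2: v_d = 1182 * 4730 = 5590860
Step 3: v_d = 5.59e+06 cm/s

5.59e+06


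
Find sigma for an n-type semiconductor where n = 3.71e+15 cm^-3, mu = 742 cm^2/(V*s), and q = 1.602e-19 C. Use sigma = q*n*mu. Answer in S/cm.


Step 1: sigma = q * n * mu
Step 2: sigma = 1.602e-19 * 3.71e+15 * 742
Step 3: sigma = 4.410e-01 S/cm

4.410e-01


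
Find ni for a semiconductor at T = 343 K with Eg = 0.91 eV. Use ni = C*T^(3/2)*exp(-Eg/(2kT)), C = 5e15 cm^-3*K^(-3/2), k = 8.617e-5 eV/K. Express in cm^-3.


Step 1: Compute kT = 8.617e-5 * 343 = 0.02955631 eV
Step 2: Exponent = -Eg/(2kT) = -0.91/(2*0.02955631) = -15.39434
Step 3: T^(3/2) = 343^1.5 = 6352.45
Step 4: ni = 5e15 * 6352.45 * exp(-15.39434) = 6.55e+12 cm^-3

6.55e+12


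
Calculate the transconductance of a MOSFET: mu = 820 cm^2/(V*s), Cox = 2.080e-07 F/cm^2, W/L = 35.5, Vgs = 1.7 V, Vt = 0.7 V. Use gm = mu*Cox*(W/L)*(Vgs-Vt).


Step 1: Vov = Vgs - Vt = 1.7 - 0.7 = 1.0 V
Step 2: gm = mu * Cox * (W/L) * Vov
Step 3: gm = 820 * 2.080e-07 * 35.5 * 1.0 = 6.05e-03 S

6.05e-03


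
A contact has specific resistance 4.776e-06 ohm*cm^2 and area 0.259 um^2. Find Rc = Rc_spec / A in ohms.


Step 1: Convert area to cm^2: 0.259 um^2 = 2.5900e-09 cm^2
Step 2: Rc = Rc_spec / A = 4.776e-06 / 2.5900e-09
Step 3: Rc = 1.84e+03 ohms

1.84e+03


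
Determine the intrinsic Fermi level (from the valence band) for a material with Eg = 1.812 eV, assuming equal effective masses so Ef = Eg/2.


Step 1: For an intrinsic semiconductor, the Fermi level sits at midgap.
Step 2: Ef = Eg / 2 = 1.812 / 2 = 0.906 eV

0.906


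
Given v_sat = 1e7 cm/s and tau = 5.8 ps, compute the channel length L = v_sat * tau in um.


Step 1: tau in seconds = 5.8 ps * 1e-12 = 5.8000e-12 s
Step 2: L = v_sat * tau = 1e7 * 5.8000e-12 = 5.8000e-05 cm
Step 3: L in um = 5.8000e-05 * 1e4 = 0.58 um

0.58


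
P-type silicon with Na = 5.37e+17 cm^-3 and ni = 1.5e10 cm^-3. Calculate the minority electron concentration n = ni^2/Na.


Step 1: Majority hole concentration p ≈ Na = 5.37e+17 cm^-3
Step 2: n = ni^2 / Na = (1.5e10)^2 / 5.37e+17
Step 3: n = 4.19e+02 cm^-3

4.19e+02


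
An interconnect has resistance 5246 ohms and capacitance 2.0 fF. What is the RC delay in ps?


Step 1: tau = R * C
Step 2: tau = 5246 * 2.0 fF = 5246 * 2.0e-15 F
Step 3: tau = 1.0492e-11 s = 10.492 ps

10.492


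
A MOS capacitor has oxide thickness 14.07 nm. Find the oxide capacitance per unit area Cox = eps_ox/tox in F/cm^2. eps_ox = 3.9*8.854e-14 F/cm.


Step 1: eps_ox = 3.9 * 8.854e-14 = 3.45306e-13 F/cm
Step 2: tox in cm = 14.07 nm * 1e-7 = 1.4070e-06 cm
Step 3: Cox = 3.45306e-13 / 1.4070e-06 = 2.45e-07 F/cm^2

2.45e-07


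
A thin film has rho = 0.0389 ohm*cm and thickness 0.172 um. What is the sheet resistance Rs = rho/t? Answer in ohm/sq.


Step 1: Convert thickness to cm: t = 0.172 um = 1.7200e-05 cm
Step 2: Rs = rho / t = 0.0389 / 1.7200e-05
Step 3: Rs = 2261.6 ohm/sq

2261.6


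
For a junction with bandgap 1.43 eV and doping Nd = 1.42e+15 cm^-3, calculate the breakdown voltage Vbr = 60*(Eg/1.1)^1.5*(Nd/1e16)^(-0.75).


Step 1: Eg/1.1 = 1.43/1.1 = 1.300000
Step 2: (Eg/1.1)^1.5 = 1.300000^1.5 = 1.482228
Step 3: (Nd/1e16)^(-0.75) = (0.142)^(-0.75) = 4.322985
Step 4: Vbr = 60 * 1.482228 * 4.322985 = 384.5 V

384.5


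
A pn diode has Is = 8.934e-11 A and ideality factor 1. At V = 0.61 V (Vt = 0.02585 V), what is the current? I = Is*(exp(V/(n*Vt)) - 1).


Step 1: V/(n*Vt) = 0.61/(1*0.02585) = 23.5977
Step 2: exp(23.5977) = 1.7715e+10
Step 3: I = 8.934e-11 * (1.7715e+10 - 1) = 1.58e+00 A

1.58e+00


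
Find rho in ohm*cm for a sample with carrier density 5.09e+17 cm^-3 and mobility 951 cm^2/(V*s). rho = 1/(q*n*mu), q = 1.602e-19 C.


Step 1: sigma = q * n * mu = 1.602e-19 * 5.09e+17 * 951 = 7.75463e+01 S/cm
Step 2: rho = 1 / sigma = 1 / 7.75463e+01 = 0.0129 ohm*cm

0.0129


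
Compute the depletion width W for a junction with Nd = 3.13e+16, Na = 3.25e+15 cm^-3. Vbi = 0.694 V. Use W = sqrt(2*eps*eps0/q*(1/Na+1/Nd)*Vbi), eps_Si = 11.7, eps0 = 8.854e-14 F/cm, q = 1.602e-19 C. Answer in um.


Step 1: 1/Na + 1/Nd = 1/3.25e+15 + 1/3.13e+16 = 3.39641e-16
Step 2: 2*eps*eps0/q = 2*11.7*8.854e-14/1.602e-19 = 1.293281e+07
Step 3: W^2 = 1.293281e+07 * 3.39641e-16 * 0.694 = 3.04840e-09
Step 4: W = sqrt(3.04840e-09) = 5.521e-05 cm = 0.5521 um

0.5521


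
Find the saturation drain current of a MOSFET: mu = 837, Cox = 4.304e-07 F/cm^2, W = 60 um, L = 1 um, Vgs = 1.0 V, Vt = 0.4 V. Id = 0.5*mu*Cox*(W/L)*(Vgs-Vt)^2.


Step 1: Overdrive voltage Vov = Vgs - Vt = 1.0 - 0.4 = 0.6 V
Step 2: W/L = 60/1 = 60
Step 3: Id = 0.5 * 837 * 4.304e-07 * 60 * 0.6^2
Step 4: Id = 3.89e-03 A

3.89e-03


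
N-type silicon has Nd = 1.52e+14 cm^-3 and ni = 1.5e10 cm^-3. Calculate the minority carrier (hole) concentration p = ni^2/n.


Step 1: Since Nd >> ni, n ≈ Nd = 1.52e+14 cm^-3
Step 2: p = ni^2 / n = (1.5e10)^2 / 1.52e+14
Step 3: p = 2.25e20 / 1.52e+14 = 1.48e+06 cm^-3

1.48e+06


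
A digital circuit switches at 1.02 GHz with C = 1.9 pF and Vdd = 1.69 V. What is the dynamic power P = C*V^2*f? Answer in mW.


Step 1: V^2 = 1.69^2 = 2.8561 V^2
Step 2: P = C*V^2*f = 1.9e-12 F * 2.8561 * 1.02e9 Hz
Step 3: P = 5.5351218e-03 W
Step 4: P = 5.535 mW

5.535


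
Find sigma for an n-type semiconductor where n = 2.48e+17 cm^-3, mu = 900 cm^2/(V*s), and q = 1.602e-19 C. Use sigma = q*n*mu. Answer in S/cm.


Step 1: sigma = q * n * mu
Step 2: sigma = 1.602e-19 * 2.48e+17 * 900
Step 3: sigma = 3.576e+01 S/cm

3.576e+01


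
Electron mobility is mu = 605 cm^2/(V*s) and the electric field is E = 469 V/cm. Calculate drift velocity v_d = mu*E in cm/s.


Step 1: v_d = mu * E
Step 2: v_d = 605 * 469 = 283745
Step 3: v_d = 2.84e+05 cm/s

2.84e+05


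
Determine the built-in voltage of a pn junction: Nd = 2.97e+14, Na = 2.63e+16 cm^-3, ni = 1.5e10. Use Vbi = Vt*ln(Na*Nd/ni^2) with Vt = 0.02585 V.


Step 1: Compute Na*Nd/ni^2 = 2.63e+16 * 2.97e+14 / (1.5e10)^2 = 3.4716e+10
Step 2: ln(3.4716e+10) = 24.2705
Step 3: Vbi = 0.02585 * 24.2705 = 0.627 V

0.627


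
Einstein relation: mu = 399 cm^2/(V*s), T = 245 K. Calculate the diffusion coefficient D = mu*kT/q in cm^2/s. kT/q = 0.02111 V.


Step 1: D = mu * (kT/q)
Step 2: D = 399 * 0.02111
Step 3: D = 8.42 cm^2/s

8.42


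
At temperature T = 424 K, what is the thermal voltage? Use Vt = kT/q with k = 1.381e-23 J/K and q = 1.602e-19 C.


Step 1: kT = 1.381e-23 * 424 = 5.85544e-21 J
Step 2: Vt = kT/q = 5.85544e-21 / 1.602e-19
Step 3: Vt = 0.03655 V

0.03655


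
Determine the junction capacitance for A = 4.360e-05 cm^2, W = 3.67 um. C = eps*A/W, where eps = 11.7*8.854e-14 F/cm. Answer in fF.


Step 1: eps_Si = 11.7 * 8.854e-14 = 1.035918e-12 F/cm
Step 2: W in cm = 3.67 * 1e-4 = 3.67e-04 cm
Step 3: C = 1.035918e-12 * 4.360e-05 / 3.67e-04 = 1.230682e-13 F
Step 4: C = 123.07 fF

123.07


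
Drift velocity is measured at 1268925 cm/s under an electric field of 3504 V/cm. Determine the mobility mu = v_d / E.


Step 1: mu = v_d / E
Step 2: mu = 1268925 / 3504
Step 3: mu = 362.14 cm^2/(V*s)

362.14


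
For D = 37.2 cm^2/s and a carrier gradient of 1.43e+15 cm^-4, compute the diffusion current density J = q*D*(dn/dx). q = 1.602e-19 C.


Step 1: J = q * D * (dn/dx)
Step 2: J = 1.602e-19 * 37.2 * 1.43e+15
Step 3: J = 8.52e-03 A/cm^2

8.52e-03


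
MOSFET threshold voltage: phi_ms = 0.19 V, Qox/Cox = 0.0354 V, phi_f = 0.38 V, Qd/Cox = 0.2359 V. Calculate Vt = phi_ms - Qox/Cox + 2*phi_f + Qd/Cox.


Step 1: Vt = phi_ms - Qox/Cox + 2*phi_f + Qd/Cox
Step 2: Vt = 0.19 - 0.0354 + 2*0.38 + 0.2359
Step 3: Vt = 0.19 - 0.0354 + 0.76 + 0.2359
Step 4: Vt = 1.1505 V

1.1505


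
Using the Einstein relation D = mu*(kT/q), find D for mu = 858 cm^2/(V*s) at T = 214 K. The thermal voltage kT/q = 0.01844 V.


Step 1: D = mu * (kT/q)
Step 2: D = 858 * 0.01844
Step 3: D = 15.82 cm^2/s

15.82


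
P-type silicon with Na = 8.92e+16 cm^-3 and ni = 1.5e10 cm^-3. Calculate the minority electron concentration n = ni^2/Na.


Step 1: Majority hole concentration p ≈ Na = 8.92e+16 cm^-3
Step 2: n = ni^2 / Na = (1.5e10)^2 / 8.92e+16
Step 3: n = 2.52e+03 cm^-3

2.52e+03


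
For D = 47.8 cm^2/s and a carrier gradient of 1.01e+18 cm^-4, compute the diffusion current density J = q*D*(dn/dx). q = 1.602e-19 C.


Step 1: J = q * D * (dn/dx)
Step 2: J = 1.602e-19 * 47.8 * 1.01e+18
Step 3: J = 7.73e+00 A/cm^2

7.73e+00


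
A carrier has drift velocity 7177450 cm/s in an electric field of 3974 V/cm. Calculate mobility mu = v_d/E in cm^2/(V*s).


Step 1: mu = v_d / E
Step 2: mu = 7177450 / 3974
Step 3: mu = 1806.1 cm^2/(V*s)

1806.1


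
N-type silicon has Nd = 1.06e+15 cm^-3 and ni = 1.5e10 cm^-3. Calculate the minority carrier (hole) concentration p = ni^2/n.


Step 1: Since Nd >> ni, n ≈ Nd = 1.06e+15 cm^-3
Step 2: p = ni^2 / n = (1.5e10)^2 / 1.06e+15
Step 3: p = 2.25e20 / 1.06e+15 = 2.12e+05 cm^-3

2.12e+05


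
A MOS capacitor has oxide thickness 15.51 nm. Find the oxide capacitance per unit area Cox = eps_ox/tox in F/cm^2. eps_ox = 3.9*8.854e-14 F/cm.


Step 1: eps_ox = 3.9 * 8.854e-14 = 3.45306e-13 F/cm
Step 2: tox in cm = 15.51 nm * 1e-7 = 1.5510e-06 cm
Step 3: Cox = 3.45306e-13 / 1.5510e-06 = 2.23e-07 F/cm^2

2.23e-07


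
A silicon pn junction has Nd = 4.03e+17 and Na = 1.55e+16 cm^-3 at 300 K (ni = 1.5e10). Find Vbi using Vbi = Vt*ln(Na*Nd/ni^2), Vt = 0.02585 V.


Step 1: Compute Na*Nd/ni^2 = 1.55e+16 * 4.03e+17 / (1.5e10)^2 = 2.7762e+13
Step 2: ln(2.7762e+13) = 30.9547
Step 3: Vbi = 0.02585 * 30.9547 = 0.8 V

0.8


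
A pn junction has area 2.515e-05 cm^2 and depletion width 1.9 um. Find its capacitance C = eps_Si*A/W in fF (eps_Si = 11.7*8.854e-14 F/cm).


Step 1: eps_Si = 11.7 * 8.854e-14 = 1.035918e-12 F/cm
Step 2: W in cm = 1.9 * 1e-4 = 1.90e-04 cm
Step 3: C = 1.035918e-12 * 2.515e-05 / 1.90e-04 = 1.371228e-13 F
Step 4: C = 137.12 fF

137.12


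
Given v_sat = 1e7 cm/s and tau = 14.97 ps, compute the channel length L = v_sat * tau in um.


Step 1: tau in seconds = 14.97 ps * 1e-12 = 1.4970e-11 s
Step 2: L = v_sat * tau = 1e7 * 1.4970e-11 = 1.4970e-04 cm
Step 3: L in um = 1.4970e-04 * 1e4 = 1.497 um

1.497


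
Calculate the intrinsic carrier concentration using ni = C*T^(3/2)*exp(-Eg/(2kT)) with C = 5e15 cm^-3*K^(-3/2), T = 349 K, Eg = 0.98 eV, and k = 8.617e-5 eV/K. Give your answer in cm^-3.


Step 1: Compute kT = 8.617e-5 * 349 = 0.03007333 eV
Step 2: Exponent = -Eg/(2kT) = -0.98/(2*0.03007333) = -16.29351
Step 3: T^(3/2) = 349^1.5 = 6519.86
Step 4: ni = 5e15 * 6519.86 * exp(-16.29351) = 2.74e+12 cm^-3

2.74e+12


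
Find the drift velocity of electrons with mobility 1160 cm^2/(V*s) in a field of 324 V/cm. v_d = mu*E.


Step 1: v_d = mu * E
Step 2: v_d = 1160 * 324 = 375840
Step 3: v_d = 3.76e+05 cm/s

3.76e+05


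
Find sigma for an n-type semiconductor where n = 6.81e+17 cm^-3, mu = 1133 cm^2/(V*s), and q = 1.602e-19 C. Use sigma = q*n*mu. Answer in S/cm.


Step 1: sigma = q * n * mu
Step 2: sigma = 1.602e-19 * 6.81e+17 * 1133
Step 3: sigma = 1.236e+02 S/cm

1.236e+02


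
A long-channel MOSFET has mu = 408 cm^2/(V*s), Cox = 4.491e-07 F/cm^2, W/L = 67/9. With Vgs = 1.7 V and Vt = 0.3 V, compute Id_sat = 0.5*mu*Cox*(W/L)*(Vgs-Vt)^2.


Step 1: Overdrive voltage Vov = Vgs - Vt = 1.7 - 0.3 = 1.4 V
Step 2: W/L = 67/9 = 7.44444
Step 3: Id = 0.5 * 408 * 4.491e-07 * 7.44444 * 1.4^2
Step 4: Id = 1.34e-03 A

1.34e-03


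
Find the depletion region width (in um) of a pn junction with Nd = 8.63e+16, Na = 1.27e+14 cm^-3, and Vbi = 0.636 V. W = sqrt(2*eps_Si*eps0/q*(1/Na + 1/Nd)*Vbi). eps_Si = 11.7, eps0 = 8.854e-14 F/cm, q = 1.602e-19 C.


Step 1: 1/Na + 1/Nd = 1/1.27e+14 + 1/8.63e+16 = 7.88560e-15
Step 2: 2*eps*eps0/q = 2*11.7*8.854e-14/1.602e-19 = 1.293281e+07
Step 3: W^2 = 1.293281e+07 * 7.88560e-15 * 0.636 = 6.48612e-08
Step 4: W = sqrt(6.48612e-08) = 2.547e-04 cm = 2.547 um

2.547


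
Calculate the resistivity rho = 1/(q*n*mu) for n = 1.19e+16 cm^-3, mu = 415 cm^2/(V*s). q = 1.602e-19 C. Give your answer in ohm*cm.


Step 1: sigma = q * n * mu = 1.602e-19 * 1.19e+16 * 415 = 7.91148e-01 S/cm
Step 2: rho = 1 / sigma = 1 / 7.91148e-01 = 1.264 ohm*cm

1.264


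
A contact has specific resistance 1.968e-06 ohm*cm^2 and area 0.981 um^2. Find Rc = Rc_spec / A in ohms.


Step 1: Convert area to cm^2: 0.981 um^2 = 9.8100e-09 cm^2
Step 2: Rc = Rc_spec / A = 1.968e-06 / 9.8100e-09
Step 3: Rc = 2.01e+02 ohms

2.01e+02


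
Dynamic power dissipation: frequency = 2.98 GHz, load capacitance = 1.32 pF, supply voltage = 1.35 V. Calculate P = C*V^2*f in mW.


Step 1: V^2 = 1.35^2 = 1.8225 V^2
Step 2: P = C*V^2*f = 1.32e-12 F * 1.8225 * 2.98e9 Hz
Step 3: P = 7.168986e-03 W
Step 4: P = 7.169 mW

7.169


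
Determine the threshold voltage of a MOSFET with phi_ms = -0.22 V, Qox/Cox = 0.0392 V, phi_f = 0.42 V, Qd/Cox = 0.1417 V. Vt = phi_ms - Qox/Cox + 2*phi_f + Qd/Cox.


Step 1: Vt = phi_ms - Qox/Cox + 2*phi_f + Qd/Cox
Step 2: Vt = -0.22 - 0.0392 + 2*0.42 + 0.1417
Step 3: Vt = -0.22 - 0.0392 + 0.84 + 0.1417
Step 4: Vt = 0.7225 V

0.7225


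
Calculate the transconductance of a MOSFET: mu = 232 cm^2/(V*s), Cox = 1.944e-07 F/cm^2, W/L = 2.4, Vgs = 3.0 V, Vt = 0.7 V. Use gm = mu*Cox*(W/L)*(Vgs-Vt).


Step 1: Vov = Vgs - Vt = 3.0 - 0.7 = 2.3 V
Step 2: gm = mu * Cox * (W/L) * Vov
Step 3: gm = 232 * 1.944e-07 * 2.4 * 2.3 = 2.49e-04 S

2.49e-04


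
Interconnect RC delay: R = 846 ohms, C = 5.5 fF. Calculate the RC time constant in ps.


Step 1: tau = R * C
Step 2: tau = 846 * 5.5 fF = 846 * 5.5e-15 F
Step 3: tau = 4.653e-12 s = 4.653 ps

4.653


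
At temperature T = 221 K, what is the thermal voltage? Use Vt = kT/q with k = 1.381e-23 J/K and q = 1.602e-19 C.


Step 1: kT = 1.381e-23 * 221 = 3.05201e-21 J
Step 2: Vt = kT/q = 3.05201e-21 / 1.602e-19
Step 3: Vt = 0.01905 V

0.01905


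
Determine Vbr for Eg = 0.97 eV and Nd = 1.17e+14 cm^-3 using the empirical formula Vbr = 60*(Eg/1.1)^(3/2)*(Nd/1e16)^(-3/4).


Step 1: Eg/1.1 = 0.97/1.1 = 0.881818
Step 2: (Eg/1.1)^1.5 = 0.881818^1.5 = 0.828073
Step 3: (Nd/1e16)^(-0.75) = (0.0117)^(-0.75) = 28.109984
Step 4: Vbr = 60 * 0.828073 * 28.109984 = 1396.6 V

1396.6


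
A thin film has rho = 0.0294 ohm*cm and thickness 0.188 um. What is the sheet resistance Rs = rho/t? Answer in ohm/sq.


Step 1: Convert thickness to cm: t = 0.188 um = 1.8800e-05 cm
Step 2: Rs = rho / t = 0.0294 / 1.8800e-05
Step 3: Rs = 1563.8 ohm/sq

1563.8


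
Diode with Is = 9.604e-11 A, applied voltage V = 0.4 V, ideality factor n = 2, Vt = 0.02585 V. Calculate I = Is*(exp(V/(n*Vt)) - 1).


Step 1: V/(n*Vt) = 0.4/(2*0.02585) = 7.7369
Step 2: exp(7.7369) = 2.2914e+03
Step 3: I = 9.604e-11 * (2.2914e+03 - 1) = 2.20e-07 A

2.20e-07


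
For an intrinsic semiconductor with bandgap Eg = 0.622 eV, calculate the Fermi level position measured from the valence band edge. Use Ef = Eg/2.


Step 1: For an intrinsic semiconductor, the Fermi level sits at midgap.
Step 2: Ef = Eg / 2 = 0.622 / 2 = 0.311 eV

0.311


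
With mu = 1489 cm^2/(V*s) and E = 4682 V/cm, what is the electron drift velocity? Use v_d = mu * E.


Step 1: v_d = mu * E
Step 2: v_d = 1489 * 4682 = 6971498
Step 3: v_d = 6.97e+06 cm/s

6.97e+06


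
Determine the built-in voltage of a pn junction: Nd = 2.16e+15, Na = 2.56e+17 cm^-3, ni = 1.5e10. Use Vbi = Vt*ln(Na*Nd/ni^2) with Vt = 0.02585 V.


Step 1: Compute Na*Nd/ni^2 = 2.56e+17 * 2.16e+15 / (1.5e10)^2 = 2.4576e+12
Step 2: ln(2.4576e+12) = 28.5302
Step 3: Vbi = 0.02585 * 28.5302 = 0.738 V

0.738


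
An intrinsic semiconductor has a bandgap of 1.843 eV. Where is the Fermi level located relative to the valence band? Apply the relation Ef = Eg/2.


Step 1: For an intrinsic semiconductor, the Fermi level sits at midgap.
Step 2: Ef = Eg / 2 = 1.843 / 2 = 0.9215 eV

0.9215


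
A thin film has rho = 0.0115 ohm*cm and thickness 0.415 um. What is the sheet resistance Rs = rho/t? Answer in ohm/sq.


Step 1: Convert thickness to cm: t = 0.415 um = 4.1500e-05 cm
Step 2: Rs = rho / t = 0.0115 / 4.1500e-05
Step 3: Rs = 277.1 ohm/sq

277.1


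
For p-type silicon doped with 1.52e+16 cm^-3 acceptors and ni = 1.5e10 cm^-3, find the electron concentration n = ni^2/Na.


Step 1: Majority hole concentration p ≈ Na = 1.52e+16 cm^-3
Step 2: n = ni^2 / Na = (1.5e10)^2 / 1.52e+16
Step 3: n = 1.48e+04 cm^-3

1.48e+04


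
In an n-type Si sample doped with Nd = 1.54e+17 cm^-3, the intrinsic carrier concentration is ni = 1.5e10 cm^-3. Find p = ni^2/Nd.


Step 1: Since Nd >> ni, n ≈ Nd = 1.54e+17 cm^-3
Step 2: p = ni^2 / n = (1.5e10)^2 / 1.54e+17
Step 3: p = 2.25e20 / 1.54e+17 = 1.46e+03 cm^-3

1.46e+03


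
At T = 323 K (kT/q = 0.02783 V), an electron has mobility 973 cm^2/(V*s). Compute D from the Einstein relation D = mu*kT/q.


Step 1: D = mu * (kT/q)
Step 2: D = 973 * 0.02783
Step 3: D = 27.08 cm^2/s

27.08


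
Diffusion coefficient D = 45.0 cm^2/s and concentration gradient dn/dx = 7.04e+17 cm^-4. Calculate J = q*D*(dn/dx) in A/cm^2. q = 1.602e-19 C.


Step 1: J = q * D * (dn/dx)
Step 2: J = 1.602e-19 * 45.0 * 7.04e+17
Step 3: J = 5.08e+00 A/cm^2

5.08e+00


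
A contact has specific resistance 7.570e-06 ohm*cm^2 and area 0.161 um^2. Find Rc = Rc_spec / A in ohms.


Step 1: Convert area to cm^2: 0.161 um^2 = 1.6100e-09 cm^2
Step 2: Rc = Rc_spec / A = 7.570e-06 / 1.6100e-09
Step 3: Rc = 4.70e+03 ohms

4.70e+03


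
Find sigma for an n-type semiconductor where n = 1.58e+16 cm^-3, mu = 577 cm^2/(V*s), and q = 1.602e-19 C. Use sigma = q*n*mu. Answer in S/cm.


Step 1: sigma = q * n * mu
Step 2: sigma = 1.602e-19 * 1.58e+16 * 577
Step 3: sigma = 1.460e+00 S/cm

1.460e+00


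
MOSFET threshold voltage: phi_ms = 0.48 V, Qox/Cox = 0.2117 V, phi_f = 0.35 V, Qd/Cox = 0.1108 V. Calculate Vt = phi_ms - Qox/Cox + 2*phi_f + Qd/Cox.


Step 1: Vt = phi_ms - Qox/Cox + 2*phi_f + Qd/Cox
Step 2: Vt = 0.48 - 0.2117 + 2*0.35 + 0.1108
Step 3: Vt = 0.48 - 0.2117 + 0.7 + 0.1108
Step 4: Vt = 1.0791 V

1.0791


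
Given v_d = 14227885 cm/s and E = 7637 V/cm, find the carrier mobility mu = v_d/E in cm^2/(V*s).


Step 1: mu = v_d / E
Step 2: mu = 14227885 / 7637
Step 3: mu = 1863.02 cm^2/(V*s)

1863.02


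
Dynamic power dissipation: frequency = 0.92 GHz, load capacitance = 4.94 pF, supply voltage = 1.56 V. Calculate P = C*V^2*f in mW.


Step 1: V^2 = 1.56^2 = 2.4336 V^2
Step 2: P = C*V^2*f = 4.94e-12 F * 2.4336 * 0.92e9 Hz
Step 3: P = 1.106022528e-02 W
Step 4: P = 11.06 mW

11.06


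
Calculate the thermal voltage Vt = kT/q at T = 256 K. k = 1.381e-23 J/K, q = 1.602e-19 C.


Step 1: kT = 1.381e-23 * 256 = 3.53536e-21 J
Step 2: Vt = kT/q = 3.53536e-21 / 1.602e-19
Step 3: Vt = 0.02207 V

0.02207


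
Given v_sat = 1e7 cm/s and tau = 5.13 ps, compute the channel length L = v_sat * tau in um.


Step 1: tau in seconds = 5.13 ps * 1e-12 = 5.1300e-12 s
Step 2: L = v_sat * tau = 1e7 * 5.1300e-12 = 5.1300e-05 cm
Step 3: L in um = 5.1300e-05 * 1e4 = 0.513 um

0.513
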